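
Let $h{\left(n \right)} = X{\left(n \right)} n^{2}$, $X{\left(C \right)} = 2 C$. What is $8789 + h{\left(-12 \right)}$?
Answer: $5333$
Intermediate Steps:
$h{\left(n \right)} = 2 n^{3}$ ($h{\left(n \right)} = 2 n n^{2} = 2 n^{3}$)
$8789 + h{\left(-12 \right)} = 8789 + 2 \left(-12\right)^{3} = 8789 + 2 \left(-1728\right) = 8789 - 3456 = 5333$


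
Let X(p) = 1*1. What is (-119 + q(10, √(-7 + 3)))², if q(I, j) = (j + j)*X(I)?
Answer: 14145 - 952*I ≈ 14145.0 - 952.0*I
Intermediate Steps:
X(p) = 1
q(I, j) = 2*j (q(I, j) = (j + j)*1 = (2*j)*1 = 2*j)
(-119 + q(10, √(-7 + 3)))² = (-119 + 2*√(-7 + 3))² = (-119 + 2*√(-4))² = (-119 + 2*(2*I))² = (-119 + 4*I)²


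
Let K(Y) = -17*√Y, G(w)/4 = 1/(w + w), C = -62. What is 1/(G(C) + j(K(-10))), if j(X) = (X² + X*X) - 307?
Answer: -31/188698 ≈ -0.00016428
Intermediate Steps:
G(w) = 2/w (G(w) = 4/(w + w) = 4/((2*w)) = 4*(1/(2*w)) = 2/w)
j(X) = -307 + 2*X² (j(X) = (X² + X²) - 307 = 2*X² - 307 = -307 + 2*X²)
1/(G(C) + j(K(-10))) = 1/(2/(-62) + (-307 + 2*(-17*I*√10)²)) = 1/(2*(-1/62) + (-307 + 2*(-17*I*√10)²)) = 1/(-1/31 + (-307 + 2*(-17*I*√10)²)) = 1/(-1/31 + (-307 + 2*(-2890))) = 1/(-1/31 + (-307 - 5780)) = 1/(-1/31 - 6087) = 1/(-188698/31) = -31/188698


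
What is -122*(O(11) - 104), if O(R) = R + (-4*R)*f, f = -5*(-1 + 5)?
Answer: -96014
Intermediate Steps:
f = -20 (f = -5*4 = -20)
O(R) = 81*R (O(R) = R - 4*R*(-20) = R + 80*R = 81*R)
-122*(O(11) - 104) = -122*(81*11 - 104) = -122*(891 - 104) = -122*787 = -96014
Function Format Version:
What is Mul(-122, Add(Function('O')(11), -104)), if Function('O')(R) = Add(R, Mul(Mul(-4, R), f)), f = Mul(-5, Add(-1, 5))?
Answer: -96014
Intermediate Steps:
f = -20 (f = Mul(-5, 4) = -20)
Function('O')(R) = Mul(81, R) (Function('O')(R) = Add(R, Mul(Mul(-4, R), -20)) = Add(R, Mul(80, R)) = Mul(81, R))
Mul(-122, Add(Function('O')(11), -104)) = Mul(-122, Add(Mul(81, 11), -104)) = Mul(-122, Add(891, -104)) = Mul(-122, 787) = -96014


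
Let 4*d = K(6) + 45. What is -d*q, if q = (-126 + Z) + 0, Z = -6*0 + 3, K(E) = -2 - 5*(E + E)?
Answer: -2091/4 ≈ -522.75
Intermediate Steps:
K(E) = -2 - 10*E
Z = 3 (Z = 0 + 3 = 3)
d = -17/4 (d = ((-2 - 10*6) + 45)/4 = ((-2 - 60) + 45)/4 = (-62 + 45)/4 = (1/4)*(-17) = -17/4 ≈ -4.2500)
q = -123 (q = (-126 + 3) + 0 = -123 + 0 = -123)
-d*q = -(-17)*(-123)/4 = -1*2091/4 = -2091/4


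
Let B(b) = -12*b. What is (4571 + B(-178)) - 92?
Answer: 6615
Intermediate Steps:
(4571 + B(-178)) - 92 = (4571 - 12*(-178)) - 92 = (4571 + 2136) - 92 = 6707 - 92 = 6615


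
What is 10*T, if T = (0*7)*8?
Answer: 0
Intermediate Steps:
T = 0 (T = 0*8 = 0)
10*T = 10*0 = 0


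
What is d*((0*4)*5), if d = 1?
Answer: 0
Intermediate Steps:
d*((0*4)*5) = 1*((0*4)*5) = 1*(0*5) = 1*0 = 0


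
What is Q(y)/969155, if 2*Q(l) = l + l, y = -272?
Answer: -272/969155 ≈ -0.00028066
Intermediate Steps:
Q(l) = l (Q(l) = (l + l)/2 = (2*l)/2 = l)
Q(y)/969155 = -272/969155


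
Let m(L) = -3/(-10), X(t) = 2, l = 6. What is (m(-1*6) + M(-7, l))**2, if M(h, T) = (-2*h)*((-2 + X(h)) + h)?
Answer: 954529/100 ≈ 9545.3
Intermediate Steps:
M(h, T) = -2*h**2 (M(h, T) = (-2*h)*((-2 + 2) + h) = (-2*h)*(0 + h) = (-2*h)*h = -2*h**2)
m(L) = 3/10 (m(L) = -3*(-1/10) = 3/10)
(m(-1*6) + M(-7, l))**2 = (3/10 - 2*(-7)**2)**2 = (3/10 - 2*49)**2 = (3/10 - 98)**2 = (-977/10)**2 = 954529/100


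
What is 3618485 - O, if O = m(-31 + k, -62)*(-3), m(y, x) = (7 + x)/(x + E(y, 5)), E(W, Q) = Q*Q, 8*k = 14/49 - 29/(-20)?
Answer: 133884110/37 ≈ 3.6185e+6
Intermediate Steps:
k = 243/1120 (k = (14/49 - 29/(-20))/8 = (14*(1/49) - 29*(-1/20))/8 = (2/7 + 29/20)/8 = (⅛)*(243/140) = 243/1120 ≈ 0.21696)
E(W, Q) = Q²
m(y, x) = (7 + x)/(25 + x) (m(y, x) = (7 + x)/(x + 5²) = (7 + x)/(x + 25) = (7 + x)/(25 + x))
O = -165/37 (O = ((7 - 62)/(25 - 62))*(-3) = (-55/(-37))*(-3) = -1/37*(-55)*(-3) = (55/37)*(-3) = -165/37 ≈ -4.4595)
3618485 - O = 3618485 - 1*(-165/37) = 3618485 + 165/37 = 133884110/37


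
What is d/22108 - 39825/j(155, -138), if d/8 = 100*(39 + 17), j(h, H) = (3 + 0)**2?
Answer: -24445775/5527 ≈ -4423.0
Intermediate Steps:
j(h, H) = 9 (j(h, H) = 3**2 = 9)
d = 44800 (d = 8*(100*(39 + 17)) = 8*(100*56) = 8*5600 = 44800)
d/22108 - 39825/j(155, -138) = 44800/22108 - 39825/9 = 44800*(1/22108) - 39825*1/9 = 11200/5527 - 4425 = -24445775/5527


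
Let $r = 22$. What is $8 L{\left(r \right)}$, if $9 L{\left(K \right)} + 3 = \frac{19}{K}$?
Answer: $- \frac{188}{99} \approx -1.899$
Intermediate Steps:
$L{\left(K \right)} = - \frac{1}{3} + \frac{19}{9 K}$ ($L{\left(K \right)} = - \frac{1}{3} + \frac{19 \frac{1}{K}}{9} = - \frac{1}{3} + \frac{19}{9 K}$)
$8 L{\left(r \right)} = 8 \frac{19 - 66}{9 \cdot 22} = 8 \cdot \frac{1}{9} \cdot \frac{1}{22} \left(19 - 66\right) = 8 \cdot \frac{1}{9} \cdot \frac{1}{22} \left(-47\right) = 8 \left(- \frac{47}{198}\right) = - \frac{188}{99}$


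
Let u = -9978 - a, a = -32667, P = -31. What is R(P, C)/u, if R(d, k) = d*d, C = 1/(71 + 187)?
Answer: 961/22689 ≈ 0.042355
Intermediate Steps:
C = 1/258 ≈ 0.0038760
R(d, k) = d²
u = 22689 (u = -9978 - 1*(-32667) = -9978 + 32667 = 22689)
R(P, C)/u = (-31)²/22689 = 961*(1/22689) = 961/22689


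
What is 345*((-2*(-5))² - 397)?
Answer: -102465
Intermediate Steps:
345*((-2*(-5))² - 397) = 345*(10² - 397) = 345*(100 - 397) = 345*(-297) = -102465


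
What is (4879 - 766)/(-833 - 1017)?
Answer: -4113/1850 ≈ -2.2232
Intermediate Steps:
(4879 - 766)/(-833 - 1017) = 4113/(-1850) = 4113*(-1/1850) = -4113/1850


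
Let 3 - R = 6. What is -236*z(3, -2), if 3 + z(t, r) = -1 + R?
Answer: 1652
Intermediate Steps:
R = -3 (R = 3 - 1*6 = 3 - 6 = -3)
z(t, r) = -7 (z(t, r) = -3 + (-1 - 3) = -3 - 4 = -7)
-236*z(3, -2) = -236*(-7) = 1652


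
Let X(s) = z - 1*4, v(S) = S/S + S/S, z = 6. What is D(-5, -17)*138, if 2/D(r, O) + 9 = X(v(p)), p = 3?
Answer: -276/7 ≈ -39.429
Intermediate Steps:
v(S) = 2 (v(S) = 1 + 1 = 2)
X(s) = 2 (X(s) = 6 - 1*4 = 6 - 4 = 2)
D(r, O) = -2/7 (D(r, O) = 2/(-9 + 2) = 2/(-7) = 2*(-⅐) = -2/7)
D(-5, -17)*138 = -2/7*138 = -276/7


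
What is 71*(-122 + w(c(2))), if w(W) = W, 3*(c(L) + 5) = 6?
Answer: -8875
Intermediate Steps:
c(L) = -3 (c(L) = -5 + (⅓)*6 = -5 + 2 = -3)
71*(-122 + w(c(2))) = 71*(-122 - 3) = 71*(-125) = -8875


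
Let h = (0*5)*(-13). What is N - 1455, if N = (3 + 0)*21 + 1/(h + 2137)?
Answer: -2974703/2137 ≈ -1392.0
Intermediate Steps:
h = 0 (h = 0*(-13) = 0)
N = 134632/2137 (N = (3 + 0)*21 + 1/(0 + 2137) = 3*21 + 1/2137 = 63 + 1/2137 = 134632/2137 ≈ 63.000)
N - 1455 = 134632/2137 - 1455 = -2974703/2137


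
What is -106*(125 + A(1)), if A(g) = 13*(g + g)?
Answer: -16006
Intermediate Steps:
A(g) = 26*g (A(g) = 13*(2*g) = 26*g)
-106*(125 + A(1)) = -106*(125 + 26*1) = -106*(125 + 26) = -106*151 = -16006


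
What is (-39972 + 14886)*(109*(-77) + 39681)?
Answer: -784890768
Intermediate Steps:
(-39972 + 14886)*(109*(-77) + 39681) = -25086*(-8393 + 39681) = -25086*31288 = -784890768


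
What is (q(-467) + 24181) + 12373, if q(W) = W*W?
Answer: 254643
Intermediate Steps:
q(W) = W²
(q(-467) + 24181) + 12373 = ((-467)² + 24181) + 12373 = (218089 + 24181) + 12373 = 242270 + 12373 = 254643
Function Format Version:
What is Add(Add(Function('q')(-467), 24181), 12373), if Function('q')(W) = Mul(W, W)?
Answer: 254643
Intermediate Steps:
Function('q')(W) = Pow(W, 2)
Add(Add(Function('q')(-467), 24181), 12373) = Add(Add(Pow(-467, 2), 24181), 12373) = Add(Add(218089, 24181), 12373) = Add(242270, 12373) = 254643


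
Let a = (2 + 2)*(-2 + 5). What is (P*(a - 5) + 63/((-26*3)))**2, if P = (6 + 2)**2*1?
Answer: 135187129/676 ≈ 1.9998e+5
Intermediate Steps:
P = 64 (P = 8**2*1 = 64*1 = 64)
a = 12 (a = 4*3 = 12)
(P*(a - 5) + 63/((-26*3)))**2 = (64*(12 - 5) + 63/((-26*3)))**2 = (64*7 + 63/(-78))**2 = (448 + 63*(-1/78))**2 = (448 - 21/26)**2 = (11627/26)**2 = 135187129/676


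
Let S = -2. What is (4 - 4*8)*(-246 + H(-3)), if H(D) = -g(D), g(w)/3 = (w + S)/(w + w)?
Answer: 6958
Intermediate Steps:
g(w) = 3*(-2 + w)/(2*w) (g(w) = 3*((w - 2)/(w + w)) = 3*((-2 + w)/((2*w))) = 3*((-2 + w)*(1/(2*w))) = 3*((-2 + w)/(2*w)) = 3*(-2 + w)/(2*w))
H(D) = -3/2 + 3/D (H(D) = -(3/2 - 3/D) = -3/2 + 3/D)
(4 - 4*8)*(-246 + H(-3)) = (4 - 4*8)*(-246 + (-3/2 + 3/(-3))) = (4 - 32)*(-246 + (-3/2 + 3*(-⅓))) = -28*(-246 + (-3/2 - 1)) = -28*(-246 - 5/2) = -28*(-497/2) = 6958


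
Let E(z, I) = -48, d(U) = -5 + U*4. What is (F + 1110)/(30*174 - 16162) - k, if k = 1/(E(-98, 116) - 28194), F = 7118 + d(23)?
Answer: -58705322/77255991 ≈ -0.75988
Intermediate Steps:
d(U) = -5 + 4*U
F = 7205 (F = 7118 + (-5 + 4*23) = 7118 + (-5 + 92) = 7118 + 87 = 7205)
k = -1/28242 (k = 1/(-48 - 28194) = 1/(-28242) = -1/28242 ≈ -3.5408e-5)
(F + 1110)/(30*174 - 16162) - k = (7205 + 1110)/(30*174 - 16162) - 1*(-1/28242) = 8315/(5220 - 16162) + 1/28242 = 8315/(-10942) + 1/28242 = 8315*(-1/10942) + 1/28242 = -8315/10942 + 1/28242 = -58705322/77255991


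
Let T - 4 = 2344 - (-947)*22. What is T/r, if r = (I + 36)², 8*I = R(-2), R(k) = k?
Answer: 370912/20449 ≈ 18.138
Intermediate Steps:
I = -¼ (I = (⅛)*(-2) = -¼ ≈ -0.25000)
r = 20449/16 (r = (-¼ + 36)² = (143/4)² = 20449/16 ≈ 1278.1)
T = 23182 (T = 4 + (2344 - (-947)*22) = 4 + (2344 - 1*(-20834)) = 4 + (2344 + 20834) = 4 + 23178 = 23182)
T/r = 23182/(20449/16) = 23182*(16/20449) = 370912/20449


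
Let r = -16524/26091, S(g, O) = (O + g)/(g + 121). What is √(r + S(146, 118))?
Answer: 2*√5915418197/258011 ≈ 0.59619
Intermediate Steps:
S(g, O) = (O + g)/(121 + g)
r = -1836/2899 (r = -16524*1/26091 = -1836/2899 ≈ -0.63332)
√(r + S(146, 118)) = √(-1836/2899 + (118 + 146)/(121 + 146)) = √(-1836/2899 + 264/267) = √(-1836/2899 + (1/267)*264) = √(-1836/2899 + 88/89) = √(91708/258011) = 2*√5915418197/258011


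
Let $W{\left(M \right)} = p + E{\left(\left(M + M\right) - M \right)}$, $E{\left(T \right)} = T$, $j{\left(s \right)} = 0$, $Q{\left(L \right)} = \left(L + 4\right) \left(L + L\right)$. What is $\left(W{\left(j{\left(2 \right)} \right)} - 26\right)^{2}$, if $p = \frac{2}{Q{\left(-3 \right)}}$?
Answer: $\frac{6241}{9} \approx 693.44$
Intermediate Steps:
$Q{\left(L \right)} = 2 L \left(4 + L\right)$ ($Q{\left(L \right)} = \left(4 + L\right) 2 L = 2 L \left(4 + L\right)$)
$p = - \frac{1}{3}$ ($p = \frac{2}{2 \left(-3\right) \left(4 - 3\right)} = \frac{2}{2 \left(-3\right) 1} = \frac{2}{-6} = 2 \left(- \frac{1}{6}\right) = - \frac{1}{3} \approx -0.33333$)
$W{\left(M \right)} = - \frac{1}{3} + M$ ($W{\left(M \right)} = - \frac{1}{3} + \left(\left(M + M\right) - M\right) = - \frac{1}{3} + \left(2 M - M\right) = - \frac{1}{3} + M$)
$\left(W{\left(j{\left(2 \right)} \right)} - 26\right)^{2} = \left(\left(- \frac{1}{3} + 0\right) - 26\right)^{2} = \left(- \frac{1}{3} - 26\right)^{2} = \left(- \frac{79}{3}\right)^{2} = \frac{6241}{9}$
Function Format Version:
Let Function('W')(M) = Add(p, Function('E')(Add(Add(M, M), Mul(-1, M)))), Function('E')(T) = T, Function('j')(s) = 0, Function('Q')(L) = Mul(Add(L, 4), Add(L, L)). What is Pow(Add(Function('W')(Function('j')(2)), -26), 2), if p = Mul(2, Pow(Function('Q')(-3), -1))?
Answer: Rational(6241, 9) ≈ 693.44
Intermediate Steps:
Function('Q')(L) = Mul(2, L, Add(4, L)) (Function('Q')(L) = Mul(Add(4, L), Mul(2, L)) = Mul(2, L, Add(4, L)))
p = Rational(-1, 3) (p = Mul(2, Pow(Mul(2, -3, Add(4, -3)), -1)) = Mul(2, Pow(Mul(2, -3, 1), -1)) = Mul(2, Pow(-6, -1)) = Mul(2, Rational(-1, 6)) = Rational(-1, 3) ≈ -0.33333)
Function('W')(M) = Add(Rational(-1, 3), M) (Function('W')(M) = Add(Rational(-1, 3), Add(Add(M, M), Mul(-1, M))) = Add(Rational(-1, 3), Add(Mul(2, M), Mul(-1, M))) = Add(Rational(-1, 3), M))
Pow(Add(Function('W')(Function('j')(2)), -26), 2) = Pow(Add(Add(Rational(-1, 3), 0), -26), 2) = Pow(Add(Rational(-1, 3), -26), 2) = Pow(Rational(-79, 3), 2) = Rational(6241, 9)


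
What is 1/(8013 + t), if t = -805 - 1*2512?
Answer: 1/4696 ≈ 0.00021295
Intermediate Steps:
t = -3317 (t = -805 - 2512 = -3317)
1/(8013 + t) = 1/(8013 - 3317) = 1/4696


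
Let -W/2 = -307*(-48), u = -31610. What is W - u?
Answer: 2138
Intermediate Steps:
W = -29472 (W = -(-614)*(-48) = -2*14736 = -29472)
W - u = -29472 - 1*(-31610) = -29472 + 31610 = 2138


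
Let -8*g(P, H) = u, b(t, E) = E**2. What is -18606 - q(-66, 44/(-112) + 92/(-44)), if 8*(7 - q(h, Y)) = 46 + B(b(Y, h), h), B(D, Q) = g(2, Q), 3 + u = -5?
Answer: -148857/8 ≈ -18607.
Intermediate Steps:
u = -8 (u = -3 - 5 = -8)
g(P, H) = 1 (g(P, H) = -1/8*(-8) = 1)
B(D, Q) = 1
q(h, Y) = 9/8 (q(h, Y) = 7 - (46 + 1)/8 = 7 - 1/8*47 = 7 - 47/8 = 9/8)
-18606 - q(-66, 44/(-112) + 92/(-44)) = -18606 - 1*9/8 = -18606 - 9/8 = -148857/8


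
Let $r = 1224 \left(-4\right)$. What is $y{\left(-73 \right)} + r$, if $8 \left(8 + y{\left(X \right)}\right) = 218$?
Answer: $- \frac{19507}{4} \approx -4876.8$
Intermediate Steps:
$r = -4896$
$y{\left(X \right)} = \frac{77}{4}$ ($y{\left(X \right)} = -8 + \frac{1}{8} \cdot 218 = -8 + \frac{109}{4} = \frac{77}{4}$)
$y{\left(-73 \right)} + r = \frac{77}{4} - 4896 = - \frac{19507}{4}$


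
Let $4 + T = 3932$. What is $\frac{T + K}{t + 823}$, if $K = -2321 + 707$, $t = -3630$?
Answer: $- \frac{2314}{2807} \approx -0.82437$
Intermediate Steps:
$T = 3928$ ($T = -4 + 3932 = 3928$)
$K = -1614$
$\frac{T + K}{t + 823} = \frac{3928 - 1614}{-3630 + 823} = \frac{2314}{-2807} = 2314 \left(- \frac{1}{2807}\right) = - \frac{2314}{2807}$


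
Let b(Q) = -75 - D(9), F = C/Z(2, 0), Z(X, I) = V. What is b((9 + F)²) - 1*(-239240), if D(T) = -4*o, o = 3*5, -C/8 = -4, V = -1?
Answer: 239225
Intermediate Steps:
Z(X, I) = -1
C = 32 (C = -8*(-4) = 32)
o = 15
F = -32 (F = 32/(-1) = 32*(-1) = -32)
D(T) = -60 (D(T) = -4*15 = -60)
b(Q) = -15 (b(Q) = -75 - 1*(-60) = -75 + 60 = -15)
b((9 + F)²) - 1*(-239240) = -15 - 1*(-239240) = -15 + 239240 = 239225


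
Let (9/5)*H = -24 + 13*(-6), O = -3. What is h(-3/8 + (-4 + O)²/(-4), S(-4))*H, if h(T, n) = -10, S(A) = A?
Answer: 1700/3 ≈ 566.67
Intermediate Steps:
H = -170/3 (H = 5*(-24 + 13*(-6))/9 = 5*(-24 - 78)/9 = (5/9)*(-102) = -170/3 ≈ -56.667)
h(-3/8 + (-4 + O)²/(-4), S(-4))*H = -10*(-170/3) = 1700/3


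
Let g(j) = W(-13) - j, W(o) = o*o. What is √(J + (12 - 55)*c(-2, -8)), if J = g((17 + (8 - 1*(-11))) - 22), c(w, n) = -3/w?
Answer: √362/2 ≈ 9.5132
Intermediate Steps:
W(o) = o²
g(j) = 169 - j (g(j) = (-13)² - j = 169 - j)
J = 155 (J = 169 - ((17 + (8 - 1*(-11))) - 22) = 169 - ((17 + (8 + 11)) - 22) = 169 - ((17 + 19) - 22) = 169 - (36 - 22) = 169 - 1*14 = 169 - 14 = 155)
√(J + (12 - 55)*c(-2, -8)) = √(155 + (12 - 55)*(-3/(-2))) = √(155 - (-129)*(-1)/2) = √(155 - 43*3/2) = √(155 - 129/2) = √(181/2) = √362/2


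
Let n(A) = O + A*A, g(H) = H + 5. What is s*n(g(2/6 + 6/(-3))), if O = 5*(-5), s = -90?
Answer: 1250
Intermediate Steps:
O = -25
g(H) = 5 + H
n(A) = -25 + A² (n(A) = -25 + A*A = -25 + A²)
s*n(g(2/6 + 6/(-3))) = -90*(-25 + (5 + (2/6 + 6/(-3)))²) = -90*(-25 + (5 + (2*(⅙) + 6*(-⅓)))²) = -90*(-25 + (5 + (⅓ - 2))²) = -90*(-25 + (5 - 5/3)²) = -90*(-25 + (10/3)²) = -90*(-25 + 100/9) = -90*(-125/9) = 1250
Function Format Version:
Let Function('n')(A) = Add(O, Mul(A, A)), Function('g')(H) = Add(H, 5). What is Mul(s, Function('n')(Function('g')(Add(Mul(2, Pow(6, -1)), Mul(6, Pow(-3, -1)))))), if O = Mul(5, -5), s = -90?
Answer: 1250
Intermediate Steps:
O = -25
Function('g')(H) = Add(5, H)
Function('n')(A) = Add(-25, Pow(A, 2)) (Function('n')(A) = Add(-25, Mul(A, A)) = Add(-25, Pow(A, 2)))
Mul(s, Function('n')(Function('g')(Add(Mul(2, Pow(6, -1)), Mul(6, Pow(-3, -1)))))) = Mul(-90, Add(-25, Pow(Add(5, Add(Mul(2, Pow(6, -1)), Mul(6, Pow(-3, -1)))), 2))) = Mul(-90, Add(-25, Pow(Add(5, Add(Mul(2, Rational(1, 6)), Mul(6, Rational(-1, 3)))), 2))) = Mul(-90, Add(-25, Pow(Add(5, Add(Rational(1, 3), -2)), 2))) = Mul(-90, Add(-25, Pow(Add(5, Rational(-5, 3)), 2))) = Mul(-90, Add(-25, Pow(Rational(10, 3), 2))) = Mul(-90, Add(-25, Rational(100, 9))) = Mul(-90, Rational(-125, 9)) = 1250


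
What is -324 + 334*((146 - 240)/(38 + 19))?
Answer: -49864/57 ≈ -874.81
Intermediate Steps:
-324 + 334*((146 - 240)/(38 + 19)) = -324 + 334*(-94/57) = -324 - 31396/57 = -49864/57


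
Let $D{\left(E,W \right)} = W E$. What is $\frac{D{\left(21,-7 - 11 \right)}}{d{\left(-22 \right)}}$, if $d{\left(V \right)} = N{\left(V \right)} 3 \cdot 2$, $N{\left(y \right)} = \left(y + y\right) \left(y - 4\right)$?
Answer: $- \frac{63}{1144} \approx -0.05507$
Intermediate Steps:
$N{\left(y \right)} = 2 y \left(-4 + y\right)$
$D{\left(E,W \right)} = E W$
$d{\left(V \right)} = 12 V \left(-4 + V\right)$ ($d{\left(V \right)} = 2 V \left(-4 + V\right) 3 \cdot 2 = 6 V \left(-4 + V\right) 2 = 12 V \left(-4 + V\right)$)
$\frac{D{\left(21,-7 - 11 \right)}}{d{\left(-22 \right)}} = \frac{21 \left(-7 - 11\right)}{12 \left(-22\right) \left(-4 - 22\right)} = \frac{21 \left(-7 - 11\right)}{12 \left(-22\right) \left(-26\right)} = \frac{21 \left(-18\right)}{6864} = \left(-378\right) \frac{1}{6864} = - \frac{63}{1144}$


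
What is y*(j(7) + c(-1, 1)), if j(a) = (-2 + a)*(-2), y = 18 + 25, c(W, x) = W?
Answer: -473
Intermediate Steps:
y = 43
j(a) = 4 - 2*a
y*(j(7) + c(-1, 1)) = 43*((4 - 2*7) - 1) = 43*((4 - 14) - 1) = 43*(-10 - 1) = 43*(-11) = -473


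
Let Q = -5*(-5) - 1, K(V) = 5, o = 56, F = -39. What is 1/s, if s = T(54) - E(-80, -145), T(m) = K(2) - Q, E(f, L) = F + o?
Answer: -1/36 ≈ -0.027778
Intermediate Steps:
Q = 24 (Q = 25 - 1 = 24)
E(f, L) = 17 (E(f, L) = -39 + 56 = 17)
T(m) = -19 (T(m) = 5 - 1*24 = 5 - 24 = -19)
s = -36 (s = -19 - 1*17 = -19 - 17 = -36)
1/s = 1/(-36) = -1/36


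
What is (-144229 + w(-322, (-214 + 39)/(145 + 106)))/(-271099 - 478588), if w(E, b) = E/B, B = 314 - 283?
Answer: 4471421/23240297 ≈ 0.19240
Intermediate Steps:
B = 31
w(E, b) = E/31
(-144229 + w(-322, (-214 + 39)/(145 + 106)))/(-271099 - 478588) = (-144229 + (1/31)*(-322))/(-271099 - 478588) = (-144229 - 322/31)/(-749687) = -4471421/31*(-1/749687) = 4471421/23240297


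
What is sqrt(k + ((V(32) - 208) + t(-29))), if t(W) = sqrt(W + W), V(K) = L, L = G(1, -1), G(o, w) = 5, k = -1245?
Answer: sqrt(-1448 + I*sqrt(58)) ≈ 0.1001 + 38.053*I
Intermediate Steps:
L = 5
V(K) = 5
t(W) = sqrt(2)*sqrt(W) (t(W) = sqrt(2*W) = sqrt(2)*sqrt(W))
sqrt(k + ((V(32) - 208) + t(-29))) = sqrt(-1245 + ((5 - 208) + sqrt(2)*sqrt(-29))) = sqrt(-1245 + (-203 + sqrt(2)*(I*sqrt(29)))) = sqrt(-1245 + (-203 + I*sqrt(58))) = sqrt(-1448 + I*sqrt(58))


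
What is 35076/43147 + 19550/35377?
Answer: 122612206/89788907 ≈ 1.3656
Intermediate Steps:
35076/43147 + 19550/35377 = 35076*(1/43147) + 19550*(1/35377) = 35076/43147 + 1150/2081 = 122612206/89788907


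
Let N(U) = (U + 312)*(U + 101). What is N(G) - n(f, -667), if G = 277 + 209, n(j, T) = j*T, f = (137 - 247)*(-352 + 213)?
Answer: 10666856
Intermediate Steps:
f = 15290 (f = -110*(-139) = 15290)
n(j, T) = T*j
G = 486
N(U) = (101 + U)*(312 + U) (N(U) = (312 + U)*(101 + U) = (101 + U)*(312 + U))
N(G) - n(f, -667) = (31512 + 486² + 413*486) - (-667)*15290 = (31512 + 236196 + 200718) - 1*(-10198430) = 468426 + 10198430 = 10666856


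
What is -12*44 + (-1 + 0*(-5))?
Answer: -529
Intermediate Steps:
-12*44 + (-1 + 0*(-5)) = -528 + (-1 + 0) = -528 - 1 = -529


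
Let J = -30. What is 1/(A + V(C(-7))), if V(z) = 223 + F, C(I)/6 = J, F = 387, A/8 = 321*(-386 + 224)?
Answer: -1/415406 ≈ -2.4073e-6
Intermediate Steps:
A = -416016 (A = 8*(321*(-386 + 224)) = 8*(321*(-162)) = 8*(-52002) = -416016)
C(I) = -180 (C(I) = 6*(-30) = -180)
V(z) = 610 (V(z) = 223 + 387 = 610)
1/(A + V(C(-7))) = 1/(-416016 + 610) = 1/(-415406) = -1/415406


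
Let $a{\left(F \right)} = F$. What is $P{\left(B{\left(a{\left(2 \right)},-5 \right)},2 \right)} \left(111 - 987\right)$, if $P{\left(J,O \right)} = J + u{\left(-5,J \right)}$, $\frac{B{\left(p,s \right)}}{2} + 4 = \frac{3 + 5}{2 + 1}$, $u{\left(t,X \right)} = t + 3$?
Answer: $4088$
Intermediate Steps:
$u{\left(t,X \right)} = 3 + t$
$B{\left(p,s \right)} = - \frac{8}{3}$ ($B{\left(p,s \right)} = -8 + 2 \frac{3 + 5}{2 + 1} = -8 + 2 \cdot \frac{8}{3} = -8 + \frac{16}{3} = - \frac{8}{3}$)
$P{\left(J,O \right)} = -2 + J$ ($P{\left(J,O \right)} = J + \left(3 - 5\right) = J - 2 = -2 + J$)
$P{\left(B{\left(a{\left(2 \right)},-5 \right)},2 \right)} \left(111 - 987\right) = \left(-2 - \frac{8}{3}\right) \left(111 - 987\right) = - \frac{14 \left(111 - 987\right)}{3} = \left(- \frac{14}{3}\right) \left(-876\right) = 4088$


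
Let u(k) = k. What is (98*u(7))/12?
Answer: 343/6 ≈ 57.167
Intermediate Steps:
(98*u(7))/12 = (98*7)/12 = 686*(1/12) = 343/6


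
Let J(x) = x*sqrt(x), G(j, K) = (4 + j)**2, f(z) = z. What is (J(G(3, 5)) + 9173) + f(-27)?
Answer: 9489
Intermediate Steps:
J(x) = x**(3/2)
(J(G(3, 5)) + 9173) + f(-27) = (((4 + 3)**2)**(3/2) + 9173) - 27 = ((7**2)**(3/2) + 9173) - 27 = (49**(3/2) + 9173) - 27 = (343 + 9173) - 27 = 9516 - 27 = 9489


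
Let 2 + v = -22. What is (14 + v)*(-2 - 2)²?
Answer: -160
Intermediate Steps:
v = -24 (v = -2 - 22 = -24)
(14 + v)*(-2 - 2)² = (14 - 24)*(-2 - 2)² = -10*(-4)² = -10*16 = -160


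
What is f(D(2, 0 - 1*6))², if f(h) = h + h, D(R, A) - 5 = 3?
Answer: 256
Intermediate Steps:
D(R, A) = 8 (D(R, A) = 5 + 3 = 8)
f(h) = 2*h
f(D(2, 0 - 1*6))² = (2*8)² = 16² = 256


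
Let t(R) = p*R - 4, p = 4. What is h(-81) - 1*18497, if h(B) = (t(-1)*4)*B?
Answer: -15905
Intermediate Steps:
t(R) = -4 + 4*R (t(R) = 4*R - 4 = -4 + 4*R)
h(B) = -32*B (h(B) = ((-4 + 4*(-1))*4)*B = ((-4 - 4)*4)*B = (-8*4)*B = -32*B)
h(-81) - 1*18497 = -32*(-81) - 1*18497 = 2592 - 18497 = -15905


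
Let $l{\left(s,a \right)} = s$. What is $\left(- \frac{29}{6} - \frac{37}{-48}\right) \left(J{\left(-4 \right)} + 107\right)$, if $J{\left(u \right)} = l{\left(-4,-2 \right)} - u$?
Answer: $- \frac{6955}{16} \approx -434.69$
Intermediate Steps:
$J{\left(u \right)} = -4 - u$
$\left(- \frac{29}{6} - \frac{37}{-48}\right) \left(J{\left(-4 \right)} + 107\right) = \left(- \frac{29}{6} - \frac{37}{-48}\right) \left(\left(-4 - -4\right) + 107\right) = \left(\left(-29\right) \frac{1}{6} - - \frac{37}{48}\right) \left(\left(-4 + 4\right) + 107\right) = \left(- \frac{29}{6} + \frac{37}{48}\right) \left(0 + 107\right) = \left(- \frac{65}{16}\right) 107 = - \frac{6955}{16}$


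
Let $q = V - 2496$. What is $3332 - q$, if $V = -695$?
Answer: $6523$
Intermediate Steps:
$q = -3191$ ($q = -695 - 2496 = -3191$)
$3332 - q = 3332 - -3191 = 3332 + 3191 = 6523$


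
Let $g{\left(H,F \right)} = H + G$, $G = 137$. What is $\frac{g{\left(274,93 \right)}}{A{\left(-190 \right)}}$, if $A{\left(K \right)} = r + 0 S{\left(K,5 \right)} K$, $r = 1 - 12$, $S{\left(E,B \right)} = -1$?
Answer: $- \frac{411}{11} \approx -37.364$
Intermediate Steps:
$r = -11$ ($r = 1 - 12 = -11$)
$g{\left(H,F \right)} = 137 + H$ ($g{\left(H,F \right)} = H + 137 = 137 + H$)
$A{\left(K \right)} = -11$ ($A{\left(K \right)} = -11 + 0 \left(-1\right) K = -11 + 0 K = -11 + 0 = -11$)
$\frac{g{\left(274,93 \right)}}{A{\left(-190 \right)}} = \frac{137 + 274}{-11} = 411 \left(- \frac{1}{11}\right) = - \frac{411}{11}$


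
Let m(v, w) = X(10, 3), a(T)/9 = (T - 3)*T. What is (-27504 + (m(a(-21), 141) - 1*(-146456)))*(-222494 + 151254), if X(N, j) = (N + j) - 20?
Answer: -8473641800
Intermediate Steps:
a(T) = 9*T*(-3 + T) (a(T) = 9*((T - 3)*T) = 9*((-3 + T)*T) = 9*(T*(-3 + T)) = 9*T*(-3 + T))
X(N, j) = -20 + N + j
m(v, w) = -7 (m(v, w) = -20 + 10 + 3 = -7)
(-27504 + (m(a(-21), 141) - 1*(-146456)))*(-222494 + 151254) = (-27504 + (-7 - 1*(-146456)))*(-222494 + 151254) = (-27504 + (-7 + 146456))*(-71240) = (-27504 + 146449)*(-71240) = 118945*(-71240) = -8473641800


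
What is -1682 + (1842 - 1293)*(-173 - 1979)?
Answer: -1183130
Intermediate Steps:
-1682 + (1842 - 1293)*(-173 - 1979) = -1682 + 549*(-2152) = -1682 - 1181448 = -1183130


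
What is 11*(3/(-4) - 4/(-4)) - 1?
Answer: 7/4 ≈ 1.7500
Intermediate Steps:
11*(3/(-4) - 4/(-4)) - 1 = 11*(3*(-¼) - 4*(-¼)) - 1 = 11*(-¾ + 1) - 1 = 11*(¼) - 1 = 11/4 - 1 = 7/4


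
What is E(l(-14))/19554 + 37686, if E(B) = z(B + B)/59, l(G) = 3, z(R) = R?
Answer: 7246301767/192281 ≈ 37686.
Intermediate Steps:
E(B) = 2*B/59 (E(B) = (B + B)/59 = (2*B)*(1/59) = 2*B/59)
E(l(-14))/19554 + 37686 = ((2/59)*3)/19554 + 37686 = (6/59)*(1/19554) + 37686 = 1/192281 + 37686 = 7246301767/192281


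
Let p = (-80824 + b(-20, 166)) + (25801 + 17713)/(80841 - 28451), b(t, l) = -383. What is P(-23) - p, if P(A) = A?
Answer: 2126593123/26195 ≈ 81183.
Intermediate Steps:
p = -2127195608/26195 (p = (-80824 - 383) + (25801 + 17713)/(80841 - 28451) = -81207 + 43514/52390 = -81207 + 43514*(1/52390) = -81207 + 21757/26195 = -2127195608/26195 ≈ -81206.)
P(-23) - p = -23 - 1*(-2127195608/26195) = -23 + 2127195608/26195 = 2126593123/26195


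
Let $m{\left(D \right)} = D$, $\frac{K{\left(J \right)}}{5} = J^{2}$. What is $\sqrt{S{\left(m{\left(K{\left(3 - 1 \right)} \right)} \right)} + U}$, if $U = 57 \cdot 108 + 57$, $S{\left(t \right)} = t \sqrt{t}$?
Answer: $\sqrt{6213 + 40 \sqrt{5}} \approx 79.388$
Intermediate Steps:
$K{\left(J \right)} = 5 J^{2}$
$S{\left(t \right)} = t^{\frac{3}{2}}$
$U = 6213$ ($U = 6156 + 57 = 6213$)
$\sqrt{S{\left(m{\left(K{\left(3 - 1 \right)} \right)} \right)} + U} = \sqrt{\left(5 \left(3 - 1\right)^{2}\right)^{\frac{3}{2}} + 6213} = \sqrt{\left(5 \cdot 2^{2}\right)^{\frac{3}{2}} + 6213} = \sqrt{\left(5 \cdot 4\right)^{\frac{3}{2}} + 6213} = \sqrt{20^{\frac{3}{2}} + 6213} = \sqrt{40 \sqrt{5} + 6213} = \sqrt{6213 + 40 \sqrt{5}}$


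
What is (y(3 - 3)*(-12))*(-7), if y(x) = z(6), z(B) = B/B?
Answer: 84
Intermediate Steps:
z(B) = 1
y(x) = 1
(y(3 - 3)*(-12))*(-7) = (1*(-12))*(-7) = -12*(-7) = 84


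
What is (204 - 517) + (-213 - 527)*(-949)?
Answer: 701947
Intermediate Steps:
(204 - 517) + (-213 - 527)*(-949) = -313 - 740*(-949) = -313 + 702260 = 701947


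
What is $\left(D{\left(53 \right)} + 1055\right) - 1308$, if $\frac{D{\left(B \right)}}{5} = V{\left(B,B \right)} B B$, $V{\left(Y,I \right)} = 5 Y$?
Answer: $3721672$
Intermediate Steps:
$D{\left(B \right)} = 25 B^{3}$ ($D{\left(B \right)} = 5 \cdot 5 B B B = 5 \cdot 5 B^{2} B = 5 \cdot 5 B^{3} = 25 B^{3}$)
$\left(D{\left(53 \right)} + 1055\right) - 1308 = \left(25 \cdot 53^{3} + 1055\right) - 1308 = \left(25 \cdot 148877 + 1055\right) - 1308 = \left(3721925 + 1055\right) - 1308 = 3722980 - 1308 = 3721672$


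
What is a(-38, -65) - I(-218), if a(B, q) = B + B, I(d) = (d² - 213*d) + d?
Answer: -93816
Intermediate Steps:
I(d) = d² - 212*d
a(B, q) = 2*B
a(-38, -65) - I(-218) = 2*(-38) - (-218)*(-212 - 218) = -76 - (-218)*(-430) = -76 - 1*93740 = -76 - 93740 = -93816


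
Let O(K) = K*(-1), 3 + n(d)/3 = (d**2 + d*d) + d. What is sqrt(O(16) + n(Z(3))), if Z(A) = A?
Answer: sqrt(38) ≈ 6.1644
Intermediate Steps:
n(d) = -9 + 3*d + 6*d**2 (n(d) = -9 + 3*((d**2 + d*d) + d) = -9 + 3*((d**2 + d**2) + d) = -9 + 3*(2*d**2 + d) = -9 + 3*(d + 2*d**2) = -9 + (3*d + 6*d**2) = -9 + 3*d + 6*d**2)
O(K) = -K
sqrt(O(16) + n(Z(3))) = sqrt(-1*16 + (-9 + 3*3 + 6*3**2)) = sqrt(-16 + (-9 + 9 + 6*9)) = sqrt(-16 + (-9 + 9 + 54)) = sqrt(-16 + 54) = sqrt(38)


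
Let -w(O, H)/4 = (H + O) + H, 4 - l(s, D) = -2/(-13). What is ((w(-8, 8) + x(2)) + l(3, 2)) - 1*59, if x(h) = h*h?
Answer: -1081/13 ≈ -83.154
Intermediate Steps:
l(s, D) = 50/13 (l(s, D) = 4 - (-2)/(-13) = 4 - (-2)*(-1)/13 = 4 - 1*2/13 = 4 - 2/13 = 50/13)
w(O, H) = -8*H - 4*O (w(O, H) = -4*((H + O) + H) = -4*(O + 2*H) = -8*H - 4*O)
x(h) = h**2
((w(-8, 8) + x(2)) + l(3, 2)) - 1*59 = (((-8*8 - 4*(-8)) + 2**2) + 50/13) - 1*59 = (((-64 + 32) + 4) + 50/13) - 59 = ((-32 + 4) + 50/13) - 59 = (-28 + 50/13) - 59 = -314/13 - 59 = -1081/13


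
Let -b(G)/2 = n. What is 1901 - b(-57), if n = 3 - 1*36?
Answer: 1835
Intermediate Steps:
n = -33 (n = 3 - 36 = -33)
b(G) = 66 (b(G) = -2*(-33) = 66)
1901 - b(-57) = 1901 - 1*66 = 1901 - 66 = 1835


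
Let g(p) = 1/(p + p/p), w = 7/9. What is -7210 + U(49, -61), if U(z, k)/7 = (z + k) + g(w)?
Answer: -116641/16 ≈ -7290.1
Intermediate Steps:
w = 7/9 (w = 7*(⅑) = 7/9 ≈ 0.77778)
g(p) = 1/(1 + p) (g(p) = 1/(p + 1) = 1/(1 + p))
U(z, k) = 63/16 + 7*k + 7*z (U(z, k) = 7*((z + k) + 1/(1 + 7/9)) = 7*((k + z) + 1/(16/9)) = 7*((k + z) + 9/16) = 7*(9/16 + k + z) = 63/16 + 7*k + 7*z)
-7210 + U(49, -61) = -7210 + (63/16 + 7*(-61) + 7*49) = -7210 + (63/16 - 427 + 343) = -7210 - 1281/16 = -116641/16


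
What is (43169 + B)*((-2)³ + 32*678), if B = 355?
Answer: 943948512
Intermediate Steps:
(43169 + B)*((-2)³ + 32*678) = (43169 + 355)*((-2)³ + 32*678) = 43524*(-8 + 21696) = 43524*21688 = 943948512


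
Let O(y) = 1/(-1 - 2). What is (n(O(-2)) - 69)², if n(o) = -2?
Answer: 5041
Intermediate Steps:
O(y) = -⅓ (O(y) = 1/(-3) = -⅓)
(n(O(-2)) - 69)² = (-2 - 69)² = (-71)² = 5041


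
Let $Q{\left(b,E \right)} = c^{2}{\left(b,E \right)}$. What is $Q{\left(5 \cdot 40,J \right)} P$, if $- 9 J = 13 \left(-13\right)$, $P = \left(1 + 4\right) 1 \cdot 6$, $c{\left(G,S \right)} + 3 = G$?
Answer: $1164270$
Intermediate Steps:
$c{\left(G,S \right)} = -3 + G$
$P = 30$ ($P = 5 \cdot 1 \cdot 6 = 5 \cdot 6 = 30$)
$J = \frac{169}{9}$ ($J = - \frac{13 \left(-13\right)}{9} = \left(- \frac{1}{9}\right) \left(-169\right) = \frac{169}{9} \approx 18.778$)
$Q{\left(b,E \right)} = \left(-3 + b\right)^{2}$
$Q{\left(5 \cdot 40,J \right)} P = \left(-3 + 5 \cdot 40\right)^{2} \cdot 30 = \left(-3 + 200\right)^{2} \cdot 30 = 197^{2} \cdot 30 = 38809 \cdot 30 = 1164270$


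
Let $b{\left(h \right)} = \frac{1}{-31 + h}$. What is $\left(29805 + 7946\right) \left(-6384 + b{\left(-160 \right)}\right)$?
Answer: $- \frac{46031493095}{191} \approx -2.41 \cdot 10^{8}$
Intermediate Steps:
$\left(29805 + 7946\right) \left(-6384 + b{\left(-160 \right)}\right) = \left(29805 + 7946\right) \left(-6384 + \frac{1}{-31 - 160}\right) = 37751 \left(-6384 + \frac{1}{-191}\right) = 37751 \left(-6384 - \frac{1}{191}\right) = 37751 \left(- \frac{1219345}{191}\right) = - \frac{46031493095}{191}$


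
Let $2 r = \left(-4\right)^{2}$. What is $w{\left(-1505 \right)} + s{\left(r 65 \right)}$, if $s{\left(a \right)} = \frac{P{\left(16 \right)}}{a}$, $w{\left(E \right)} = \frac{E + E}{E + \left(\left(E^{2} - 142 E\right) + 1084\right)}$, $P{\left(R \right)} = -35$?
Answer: $- \frac{8830619}{128872328} \approx -0.068522$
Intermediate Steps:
$r = 8$ ($r = \frac{\left(-4\right)^{2}}{2} = \frac{1}{2} \cdot 16 = 8$)
$w{\left(E \right)} = \frac{2 E}{1084 + E^{2} - 141 E}$ ($w{\left(E \right)} = \frac{2 E}{E + \left(1084 + E^{2} - 142 E\right)} = \frac{2 E}{1084 + E^{2} - 141 E}$)
$s{\left(a \right)} = - \frac{35}{a}$
$w{\left(-1505 \right)} + s{\left(r 65 \right)} = 2 \left(-1505\right) \frac{1}{1084 + \left(-1505\right)^{2} - -212205} - \frac{35}{8 \cdot 65} = 2 \left(-1505\right) \frac{1}{1084 + 2265025 + 212205} - \frac{35}{520} = 2 \left(-1505\right) \frac{1}{2478314} - \frac{7}{104} = - \frac{1505}{1239157} - \frac{7}{104} = - \frac{8830619}{128872328}$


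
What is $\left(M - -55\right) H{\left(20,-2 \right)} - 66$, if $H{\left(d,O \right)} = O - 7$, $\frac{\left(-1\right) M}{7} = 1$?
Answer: $-498$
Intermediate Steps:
$M = -7$ ($M = \left(-7\right) 1 = -7$)
$H{\left(d,O \right)} = -7 + O$ ($H{\left(d,O \right)} = O - 7 = -7 + O$)
$\left(M - -55\right) H{\left(20,-2 \right)} - 66 = \left(-7 - -55\right) \left(-7 - 2\right) - 66 = \left(-7 + 55\right) \left(-9\right) - 66 = 48 \left(-9\right) - 66 = -432 - 66 = -498$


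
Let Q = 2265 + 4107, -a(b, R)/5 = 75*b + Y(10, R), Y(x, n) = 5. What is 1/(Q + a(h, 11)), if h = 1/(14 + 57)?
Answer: 71/450262 ≈ 0.00015769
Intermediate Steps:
h = 1/71 ≈ 0.014085
a(b, R) = -25 - 375*b (a(b, R) = -5*(75*b + 5) = -5*(5 + 75*b) = -25 - 375*b)
Q = 6372
1/(Q + a(h, 11)) = 1/(6372 + (-25 - 375*1/71)) = 1/(6372 + (-25 - 375/71)) = 1/(6372 - 2150/71) = 1/(450262/71) = 71/450262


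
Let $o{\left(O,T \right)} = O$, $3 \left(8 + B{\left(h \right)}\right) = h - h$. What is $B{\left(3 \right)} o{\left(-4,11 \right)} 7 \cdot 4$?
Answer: $896$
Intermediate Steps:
$B{\left(h \right)} = -8$ ($B{\left(h \right)} = -8 + \frac{h - h}{3} = -8 + \frac{1}{3} \cdot 0 = -8 + 0 = -8$)
$B{\left(3 \right)} o{\left(-4,11 \right)} 7 \cdot 4 = \left(-8\right) \left(-4\right) 7 \cdot 4 = 32 \cdot 28 = 896$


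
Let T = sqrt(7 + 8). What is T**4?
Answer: 225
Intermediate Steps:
T = sqrt(15) ≈ 3.8730
T**4 = (sqrt(15))**4 = 225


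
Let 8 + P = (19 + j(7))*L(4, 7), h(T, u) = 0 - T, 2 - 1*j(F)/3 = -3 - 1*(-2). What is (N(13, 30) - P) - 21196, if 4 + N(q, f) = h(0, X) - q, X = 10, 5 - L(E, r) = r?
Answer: -21149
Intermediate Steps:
L(E, r) = 5 - r
j(F) = 9 (j(F) = 6 - 3*(-3 - 1*(-2)) = 6 - 3*(-3 + 2) = 6 - 3*(-1) = 6 + 3 = 9)
h(T, u) = -T
P = -64 (P = -8 + (19 + 9)*(5 - 1*7) = -8 + 28*(5 - 7) = -8 + 28*(-2) = -8 - 56 = -64)
N(q, f) = -4 - q (N(q, f) = -4 + (-1*0 - q) = -4 + (0 - q) = -4 - q)
(N(13, 30) - P) - 21196 = ((-4 - 1*13) - 1*(-64)) - 21196 = ((-4 - 13) + 64) - 21196 = (-17 + 64) - 21196 = 47 - 21196 = -21149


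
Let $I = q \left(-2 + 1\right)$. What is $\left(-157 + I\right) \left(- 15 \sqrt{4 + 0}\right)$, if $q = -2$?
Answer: $4650$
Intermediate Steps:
$I = 2$ ($I = - 2 \left(-2 + 1\right) = \left(-2\right) \left(-1\right) = 2$)
$\left(-157 + I\right) \left(- 15 \sqrt{4 + 0}\right) = \left(-157 + 2\right) \left(- 15 \sqrt{4 + 0}\right) = - 155 \left(- 15 \sqrt{4}\right) = - 155 \left(\left(-15\right) 2\right) = \left(-155\right) \left(-30\right) = 4650$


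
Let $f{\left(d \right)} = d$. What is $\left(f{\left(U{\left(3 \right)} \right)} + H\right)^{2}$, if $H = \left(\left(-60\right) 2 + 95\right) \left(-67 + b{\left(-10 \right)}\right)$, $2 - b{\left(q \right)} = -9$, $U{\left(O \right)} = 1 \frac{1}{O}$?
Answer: $\frac{17648401}{9} \approx 1.9609 \cdot 10^{6}$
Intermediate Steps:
$U{\left(O \right)} = \frac{1}{O}$
$b{\left(q \right)} = 11$ ($b{\left(q \right)} = 2 - -9 = 2 + 9 = 11$)
$H = 1400$ ($H = \left(\left(-60\right) 2 + 95\right) \left(-67 + 11\right) = \left(-120 + 95\right) \left(-56\right) = \left(-25\right) \left(-56\right) = 1400$)
$\left(f{\left(U{\left(3 \right)} \right)} + H\right)^{2} = \left(\frac{1}{3} + 1400\right)^{2} = \left(\frac{4201}{3}\right)^{2} = \frac{17648401}{9}$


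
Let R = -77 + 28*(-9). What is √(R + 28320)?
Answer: √27991 ≈ 167.31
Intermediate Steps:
R = -329 (R = -77 - 252 = -329)
√(R + 28320) = √(-329 + 28320) = √27991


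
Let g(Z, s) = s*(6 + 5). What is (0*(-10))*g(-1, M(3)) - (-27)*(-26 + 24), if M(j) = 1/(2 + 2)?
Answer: -54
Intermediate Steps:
M(j) = ¼ (M(j) = 1/4 = ¼)
g(Z, s) = 11*s (g(Z, s) = s*11 = 11*s)
(0*(-10))*g(-1, M(3)) - (-27)*(-26 + 24) = (0*(-10))*(11*(¼)) - (-27)*(-26 + 24) = 0*(11/4) - (-27)*(-2) = 0 - 1*54 = 0 - 54 = -54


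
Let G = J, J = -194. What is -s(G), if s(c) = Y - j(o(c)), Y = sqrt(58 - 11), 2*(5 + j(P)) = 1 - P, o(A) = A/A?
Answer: -5 - sqrt(47) ≈ -11.856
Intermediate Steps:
o(A) = 1
G = -194
j(P) = -9/2 - P/2 (j(P) = -5 + (1 - P)/2 = -5 + (1/2 - P/2) = -9/2 - P/2)
Y = sqrt(47) ≈ 6.8557
s(c) = 5 + sqrt(47) (s(c) = sqrt(47) - (-9/2 - 1/2*1) = sqrt(47) - (-9/2 - 1/2) = sqrt(47) - 1*(-5) = sqrt(47) + 5 = 5 + sqrt(47))
-s(G) = -(5 + sqrt(47)) = -5 - sqrt(47)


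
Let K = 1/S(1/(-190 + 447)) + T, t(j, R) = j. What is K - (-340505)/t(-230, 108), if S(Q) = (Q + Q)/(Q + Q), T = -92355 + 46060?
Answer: -2197625/46 ≈ -47774.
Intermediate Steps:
T = -46295
S(Q) = 1 (S(Q) = (2*Q)/((2*Q)) = (2*Q)*(1/(2*Q)) = 1)
K = -46294 (K = 1/1 - 46295 = 1 - 46295 = -46294)
K - (-340505)/t(-230, 108) = -46294 - (-340505)/(-230) = -46294 - (-340505)*(-1)/230 = -46294 - 1*68101/46 = -46294 - 68101/46 = -2197625/46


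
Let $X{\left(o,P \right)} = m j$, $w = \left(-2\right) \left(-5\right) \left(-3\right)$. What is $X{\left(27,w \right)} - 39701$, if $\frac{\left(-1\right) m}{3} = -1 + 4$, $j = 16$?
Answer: $-39845$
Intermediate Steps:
$m = -9$ ($m = - 3 \left(-1 + 4\right) = \left(-3\right) 3 = -9$)
$w = -30$ ($w = 10 \left(-3\right) = -30$)
$X{\left(o,P \right)} = -144$ ($X{\left(o,P \right)} = \left(-9\right) 16 = -144$)
$X{\left(27,w \right)} - 39701 = -144 - 39701 = -39845$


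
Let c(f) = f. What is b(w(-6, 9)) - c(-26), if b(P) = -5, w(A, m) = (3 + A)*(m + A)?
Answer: 21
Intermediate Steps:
w(A, m) = (3 + A)*(A + m)
b(w(-6, 9)) - c(-26) = -5 - 1*(-26) = -5 + 26 = 21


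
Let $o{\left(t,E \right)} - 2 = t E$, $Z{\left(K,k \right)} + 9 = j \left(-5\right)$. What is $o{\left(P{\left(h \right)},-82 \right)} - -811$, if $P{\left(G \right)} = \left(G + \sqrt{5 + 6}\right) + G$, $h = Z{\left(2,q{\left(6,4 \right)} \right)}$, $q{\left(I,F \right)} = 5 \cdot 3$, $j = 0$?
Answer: $2289 - 82 \sqrt{11} \approx 2017.0$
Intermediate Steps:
$q{\left(I,F \right)} = 15$
$Z{\left(K,k \right)} = -9$ ($Z{\left(K,k \right)} = -9 + 0 \left(-5\right) = -9 + 0 = -9$)
$h = -9$
$P{\left(G \right)} = \sqrt{11} + 2 G$ ($P{\left(G \right)} = \left(G + \sqrt{11}\right) + G = \sqrt{11} + 2 G$)
$o{\left(t,E \right)} = 2 + E t$ ($o{\left(t,E \right)} = 2 + t E = 2 + E t$)
$o{\left(P{\left(h \right)},-82 \right)} - -811 = \left(2 - 82 \left(\sqrt{11} + 2 \left(-9\right)\right)\right) - -811 = \left(2 - 82 \left(\sqrt{11} - 18\right)\right) + 811 = \left(2 - 82 \left(-18 + \sqrt{11}\right)\right) + 811 = \left(2 + \left(1476 - 82 \sqrt{11}\right)\right) + 811 = \left(1478 - 82 \sqrt{11}\right) + 811 = 2289 - 82 \sqrt{11}$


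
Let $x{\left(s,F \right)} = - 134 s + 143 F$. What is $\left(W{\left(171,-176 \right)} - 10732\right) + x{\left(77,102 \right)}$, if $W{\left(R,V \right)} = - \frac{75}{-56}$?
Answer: $- \frac{361909}{56} \approx -6462.7$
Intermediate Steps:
$W{\left(R,V \right)} = \frac{75}{56}$ ($W{\left(R,V \right)} = \left(-75\right) \left(- \frac{1}{56}\right) = \frac{75}{56}$)
$\left(W{\left(171,-176 \right)} - 10732\right) + x{\left(77,102 \right)} = \left(\frac{75}{56} - 10732\right) + \left(\left(-134\right) 77 + 143 \cdot 102\right) = - \frac{600917}{56} + \left(-10318 + 14586\right) = - \frac{600917}{56} + 4268 = - \frac{361909}{56}$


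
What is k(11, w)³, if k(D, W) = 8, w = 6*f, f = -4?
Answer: 512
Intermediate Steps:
w = -24 (w = 6*(-4) = -24)
k(11, w)³ = 8³ = 512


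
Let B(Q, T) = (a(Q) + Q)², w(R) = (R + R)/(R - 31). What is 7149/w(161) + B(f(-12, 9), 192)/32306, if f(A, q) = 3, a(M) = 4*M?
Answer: 15012149835/5201266 ≈ 2886.3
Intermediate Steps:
w(R) = 2*R/(-31 + R) (w(R) = (2*R)/(-31 + R) = 2*R/(-31 + R))
B(Q, T) = 25*Q² (B(Q, T) = (4*Q + Q)² = (5*Q)² = 25*Q²)
7149/w(161) + B(f(-12, 9), 192)/32306 = 7149/((2*161/(-31 + 161))) + (25*3²)/32306 = 7149/((2*161/130)) + (25*9)*(1/32306) = 7149/((2*161*(1/130))) + 225*(1/32306) = 7149/(161/65) + 225/32306 = 7149*(65/161) + 225/32306 = 464685/161 + 225/32306 = 15012149835/5201266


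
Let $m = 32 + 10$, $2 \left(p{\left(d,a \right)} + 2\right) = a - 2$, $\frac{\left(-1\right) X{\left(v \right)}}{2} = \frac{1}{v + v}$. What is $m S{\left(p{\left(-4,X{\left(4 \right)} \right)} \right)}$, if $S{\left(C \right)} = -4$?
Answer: $-168$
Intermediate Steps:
$X{\left(v \right)} = - \frac{1}{v}$ ($X{\left(v \right)} = - \frac{2}{v + v} = - \frac{2}{2 v} = - 2 \frac{1}{2 v} = - \frac{1}{v}$)
$p{\left(d,a \right)} = -3 + \frac{a}{2}$ ($p{\left(d,a \right)} = -2 + \frac{a - 2}{2} = -2 + \frac{-2 + a}{2} = -2 + \left(-1 + \frac{a}{2}\right) = -3 + \frac{a}{2}$)
$m = 42$
$m S{\left(p{\left(-4,X{\left(4 \right)} \right)} \right)} = 42 \left(-4\right) = -168$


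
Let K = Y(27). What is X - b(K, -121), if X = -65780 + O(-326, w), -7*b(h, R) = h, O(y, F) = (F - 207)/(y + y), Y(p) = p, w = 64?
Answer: -300201315/4564 ≈ -65776.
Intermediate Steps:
K = 27
O(y, F) = (-207 + F)/(2*y) (O(y, F) = (-207 + F)/((2*y)) = (-207 + F)*(1/(2*y)) = (-207 + F)/(2*y))
b(h, R) = -h/7
X = -42888417/652 (X = -65780 + (½)*(-207 + 64)/(-326) = -65780 + (½)*(-1/326)*(-143) = -65780 + 143/652 = -42888417/652 ≈ -65780.)
X - b(K, -121) = -42888417/652 - (-1)*27/7 = -42888417/652 - 1*(-27/7) = -42888417/652 + 27/7 = -300201315/4564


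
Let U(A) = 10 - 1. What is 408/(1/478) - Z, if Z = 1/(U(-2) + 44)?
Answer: 10336271/53 ≈ 1.9502e+5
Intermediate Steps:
U(A) = 9
Z = 1/53 (Z = 1/(9 + 44) = 1/53 ≈ 0.018868)
408/(1/478) - Z = 408/(1/478) - 1*1/53 = 408/(1/478) - 1/53 = 408*478 - 1/53 = 195024 - 1/53 = 10336271/53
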